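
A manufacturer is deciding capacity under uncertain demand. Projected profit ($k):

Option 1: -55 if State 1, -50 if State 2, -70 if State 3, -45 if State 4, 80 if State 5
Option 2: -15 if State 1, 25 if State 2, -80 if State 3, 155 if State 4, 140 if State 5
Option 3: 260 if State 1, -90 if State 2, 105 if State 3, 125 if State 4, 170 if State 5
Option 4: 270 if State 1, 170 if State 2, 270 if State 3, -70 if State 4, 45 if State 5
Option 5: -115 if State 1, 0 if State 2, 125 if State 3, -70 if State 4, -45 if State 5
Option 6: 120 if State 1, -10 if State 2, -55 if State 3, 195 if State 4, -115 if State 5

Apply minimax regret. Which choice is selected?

Option 3

Column bests: State 1=270, State 2=170, State 3=270, State 4=195, State 5=170.
Option 1 regrets: 325, 220, 340, 240, 90 → max 340
Option 2 regrets: 285, 145, 350, 40, 30 → max 350
Option 3 regrets: 10, 260, 165, 70, 0 → max 260
Option 4 regrets: 0, 0, 0, 265, 125 → max 265
Option 5 regrets: 385, 170, 145, 265, 215 → max 385
Option 6 regrets: 150, 180, 325, 0, 285 → max 325
Smallest max regret = 260 → Option 3.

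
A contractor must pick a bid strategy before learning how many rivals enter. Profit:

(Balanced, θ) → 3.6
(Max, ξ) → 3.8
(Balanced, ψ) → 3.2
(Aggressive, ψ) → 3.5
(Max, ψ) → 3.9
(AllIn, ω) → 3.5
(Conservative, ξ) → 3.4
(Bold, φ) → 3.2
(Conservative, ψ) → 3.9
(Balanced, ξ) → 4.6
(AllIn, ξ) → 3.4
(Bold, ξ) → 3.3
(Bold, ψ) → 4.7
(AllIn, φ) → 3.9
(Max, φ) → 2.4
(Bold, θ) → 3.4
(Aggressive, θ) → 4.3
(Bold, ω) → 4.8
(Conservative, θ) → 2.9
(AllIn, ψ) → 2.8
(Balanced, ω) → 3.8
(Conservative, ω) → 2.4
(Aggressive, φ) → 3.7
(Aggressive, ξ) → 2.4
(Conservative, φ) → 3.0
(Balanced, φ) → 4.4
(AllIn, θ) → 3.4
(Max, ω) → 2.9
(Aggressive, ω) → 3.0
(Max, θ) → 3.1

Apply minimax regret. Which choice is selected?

Bold

Column bests: θ=4.3, φ=4.4, ψ=4.7, ω=4.8, ξ=4.6.
Conservative regrets: 1.4, 1.4, 0.8, 2.4, 1.2 → max 2.4
Balanced regrets: 0.7, 0.0, 1.5, 1.0, 0.0 → max 1.5
Aggressive regrets: 0.0, 0.7, 1.2, 1.8, 2.2 → max 2.2
Bold regrets: 0.9, 1.2, 0.0, 0.0, 1.3 → max 1.3
AllIn regrets: 0.9, 0.5, 1.9, 1.3, 1.2 → max 1.9
Max regrets: 1.2, 2.0, 0.8, 1.9, 0.8 → max 2.0
Smallest max regret = 1.3 → Bold.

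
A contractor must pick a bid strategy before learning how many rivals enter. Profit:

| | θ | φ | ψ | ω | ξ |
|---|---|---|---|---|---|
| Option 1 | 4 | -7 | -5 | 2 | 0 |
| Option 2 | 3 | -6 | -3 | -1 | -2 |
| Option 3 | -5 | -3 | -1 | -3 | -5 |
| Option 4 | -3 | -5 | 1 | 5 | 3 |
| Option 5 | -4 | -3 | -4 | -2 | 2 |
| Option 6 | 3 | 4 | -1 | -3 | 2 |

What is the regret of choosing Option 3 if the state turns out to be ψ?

Best payoff under ψ is 1.
Regret = 1 − (-1) = 2.

2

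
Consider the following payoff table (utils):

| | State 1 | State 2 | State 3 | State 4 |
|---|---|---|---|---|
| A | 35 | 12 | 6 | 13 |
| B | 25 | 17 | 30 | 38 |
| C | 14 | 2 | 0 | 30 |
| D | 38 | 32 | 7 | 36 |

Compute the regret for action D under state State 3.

23

Best payoff under State 3 is 30.
Regret = 30 − 7 = 23.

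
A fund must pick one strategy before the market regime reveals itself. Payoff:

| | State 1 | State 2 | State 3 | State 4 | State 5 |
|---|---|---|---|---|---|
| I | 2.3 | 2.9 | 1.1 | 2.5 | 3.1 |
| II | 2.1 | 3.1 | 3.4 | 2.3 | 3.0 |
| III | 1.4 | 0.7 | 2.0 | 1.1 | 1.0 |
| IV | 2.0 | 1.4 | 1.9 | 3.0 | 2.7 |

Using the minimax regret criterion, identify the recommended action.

Column bests: State 1=2.3, State 2=3.1, State 3=3.4, State 4=3.0, State 5=3.1.
I regrets: 0.0, 0.2, 2.3, 0.5, 0.0 → max 2.3
II regrets: 0.2, 0.0, 0.0, 0.7, 0.1 → max 0.7
III regrets: 0.9, 2.4, 1.4, 1.9, 2.1 → max 2.4
IV regrets: 0.3, 1.7, 1.5, 0.0, 0.4 → max 1.7
Smallest max regret = 0.7 → II.

II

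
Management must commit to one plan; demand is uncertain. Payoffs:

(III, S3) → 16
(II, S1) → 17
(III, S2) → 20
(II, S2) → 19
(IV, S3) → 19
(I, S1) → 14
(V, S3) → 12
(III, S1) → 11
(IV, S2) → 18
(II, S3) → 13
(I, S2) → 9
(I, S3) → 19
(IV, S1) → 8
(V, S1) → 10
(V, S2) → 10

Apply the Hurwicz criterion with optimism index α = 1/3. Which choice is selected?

II

I: 1/3·19 + 2/3·9 = 37/3
II: 1/3·19 + 2/3·13 = 15
III: 1/3·20 + 2/3·11 = 14
IV: 1/3·19 + 2/3·8 = 35/3
V: 1/3·12 + 2/3·10 = 32/3
Highest Hurwicz score = 15 → II.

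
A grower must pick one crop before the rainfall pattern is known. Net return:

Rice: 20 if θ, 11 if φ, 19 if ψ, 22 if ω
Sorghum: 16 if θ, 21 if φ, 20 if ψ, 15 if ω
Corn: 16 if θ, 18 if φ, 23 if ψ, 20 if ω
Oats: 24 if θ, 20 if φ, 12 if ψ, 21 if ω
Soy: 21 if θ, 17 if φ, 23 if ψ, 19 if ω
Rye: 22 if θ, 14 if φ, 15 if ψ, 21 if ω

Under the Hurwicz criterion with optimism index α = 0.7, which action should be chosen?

Rice: 0.7·22 + 0.3·11 = 18.7
Sorghum: 0.7·21 + 0.3·15 = 19.2
Corn: 0.7·23 + 0.3·16 = 20.9
Oats: 0.7·24 + 0.3·12 = 20.4
Soy: 0.7·23 + 0.3·17 = 21.2
Rye: 0.7·22 + 0.3·14 = 19.6
Highest Hurwicz score = 21.2 → Soy.

Soy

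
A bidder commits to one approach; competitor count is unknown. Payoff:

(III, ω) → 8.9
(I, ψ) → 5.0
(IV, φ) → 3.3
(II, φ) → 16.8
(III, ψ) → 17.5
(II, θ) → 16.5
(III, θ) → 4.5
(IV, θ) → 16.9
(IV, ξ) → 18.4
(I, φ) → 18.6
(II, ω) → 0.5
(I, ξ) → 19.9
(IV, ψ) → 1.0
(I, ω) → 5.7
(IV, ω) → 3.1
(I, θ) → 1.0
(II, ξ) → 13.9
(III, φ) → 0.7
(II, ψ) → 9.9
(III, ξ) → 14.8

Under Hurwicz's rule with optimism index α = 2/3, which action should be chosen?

I

I: 2/3·19.9 + 1/3·1.0 = 13.6
II: 2/3·16.8 + 1/3·0.5 = 341/30
III: 2/3·17.5 + 1/3·0.7 = 11.9
IV: 2/3·18.4 + 1/3·1.0 = 12.6
Highest Hurwicz score = 13.6 → I.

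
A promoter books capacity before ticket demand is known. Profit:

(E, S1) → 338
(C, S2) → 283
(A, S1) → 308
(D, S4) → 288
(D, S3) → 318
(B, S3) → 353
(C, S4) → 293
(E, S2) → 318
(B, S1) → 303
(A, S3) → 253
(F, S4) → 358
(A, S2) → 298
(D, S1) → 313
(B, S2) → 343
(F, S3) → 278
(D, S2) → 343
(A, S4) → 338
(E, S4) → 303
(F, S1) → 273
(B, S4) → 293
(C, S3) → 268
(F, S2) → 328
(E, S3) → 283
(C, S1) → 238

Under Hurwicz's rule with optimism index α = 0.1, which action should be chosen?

B

A: 0.1·338 + 0.9·253 = 261.5
B: 0.1·353 + 0.9·293 = 299
C: 0.1·293 + 0.9·238 = 243.5
D: 0.1·343 + 0.9·288 = 293.5
E: 0.1·338 + 0.9·283 = 288.5
F: 0.1·358 + 0.9·273 = 281.5
Highest Hurwicz score = 299 → B.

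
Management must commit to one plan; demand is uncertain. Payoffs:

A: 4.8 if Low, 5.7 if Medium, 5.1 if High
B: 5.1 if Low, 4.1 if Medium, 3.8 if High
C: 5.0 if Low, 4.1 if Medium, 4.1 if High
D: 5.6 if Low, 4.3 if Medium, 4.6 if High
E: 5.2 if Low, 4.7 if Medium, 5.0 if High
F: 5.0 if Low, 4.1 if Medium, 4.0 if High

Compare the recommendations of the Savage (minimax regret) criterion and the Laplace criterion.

minimax regret → A; laplace → A (agree)

Column bests: Low=5.6, Medium=5.7, High=5.1.
A regrets: 0.8, 0.0, 0.0 → max 0.8
B regrets: 0.5, 1.6, 1.3 → max 1.6
C regrets: 0.6, 1.6, 1.0 → max 1.6
D regrets: 0.0, 1.4, 0.5 → max 1.4
E regrets: 0.4, 1.0, 0.1 → max 1.0
F regrets: 0.6, 1.6, 1.1 → max 1.6
Smallest max regret = 0.8 → A.
Row averages: A=5.2, B=13/3, C=4.4, D=29/6, E=149/30, F=131/30
Highest average = 5.2 → A.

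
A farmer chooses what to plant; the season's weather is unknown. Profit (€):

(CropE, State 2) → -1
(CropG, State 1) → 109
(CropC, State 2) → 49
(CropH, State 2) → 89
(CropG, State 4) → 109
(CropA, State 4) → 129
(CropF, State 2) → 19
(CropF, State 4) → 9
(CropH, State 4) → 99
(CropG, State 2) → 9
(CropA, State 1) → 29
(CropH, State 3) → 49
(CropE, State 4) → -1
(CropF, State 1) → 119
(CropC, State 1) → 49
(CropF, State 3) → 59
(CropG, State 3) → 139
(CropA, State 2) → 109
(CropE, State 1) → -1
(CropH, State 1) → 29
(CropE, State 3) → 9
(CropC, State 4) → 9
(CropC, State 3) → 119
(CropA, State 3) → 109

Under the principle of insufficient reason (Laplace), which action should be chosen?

Row averages: CropF=51.5, CropH=66.5, CropE=1.5, CropC=56.5, CropG=91.5, CropA=94
Highest average = 94 → CropA.

CropA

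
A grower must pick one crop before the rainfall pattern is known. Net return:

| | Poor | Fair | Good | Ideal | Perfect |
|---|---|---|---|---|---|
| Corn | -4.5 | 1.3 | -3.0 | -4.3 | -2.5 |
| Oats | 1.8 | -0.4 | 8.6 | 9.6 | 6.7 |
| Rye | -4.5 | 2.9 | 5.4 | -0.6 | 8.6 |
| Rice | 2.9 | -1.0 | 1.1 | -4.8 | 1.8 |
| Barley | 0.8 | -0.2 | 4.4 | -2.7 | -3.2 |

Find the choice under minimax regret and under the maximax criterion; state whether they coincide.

Column bests: Poor=2.9, Fair=2.9, Good=8.6, Ideal=9.6, Perfect=8.6.
Corn regrets: 7.4, 1.6, 11.6, 13.9, 11.1 → max 13.9
Oats regrets: 1.1, 3.3, 0.0, 0.0, 1.9 → max 3.3
Rye regrets: 7.4, 0.0, 3.2, 10.2, 0.0 → max 10.2
Rice regrets: 0.0, 3.9, 7.5, 14.4, 6.8 → max 14.4
Barley regrets: 2.1, 3.1, 4.2, 12.3, 11.8 → max 12.3
Smallest max regret = 3.3 → Oats.
Row maxima: Corn=1.3, Oats=9.6, Rye=8.6, Rice=2.9, Barley=4.4
Best best-case = 9.6 → Oats.

minimax regret → Oats; maximax → Oats (agree)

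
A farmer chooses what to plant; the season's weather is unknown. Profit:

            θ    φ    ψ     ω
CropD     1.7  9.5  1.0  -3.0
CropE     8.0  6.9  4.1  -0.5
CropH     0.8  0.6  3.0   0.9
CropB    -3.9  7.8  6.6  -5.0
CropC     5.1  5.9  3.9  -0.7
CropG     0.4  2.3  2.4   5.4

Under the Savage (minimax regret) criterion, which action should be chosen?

Column bests: θ=8.0, φ=9.5, ψ=6.6, ω=5.4.
CropD regrets: 6.3, 0.0, 5.6, 8.4 → max 8.4
CropE regrets: 0.0, 2.6, 2.5, 5.9 → max 5.9
CropH regrets: 7.2, 8.9, 3.6, 4.5 → max 8.9
CropB regrets: 11.9, 1.7, 0.0, 10.4 → max 11.9
CropC regrets: 2.9, 3.6, 2.7, 6.1 → max 6.1
CropG regrets: 7.6, 7.2, 4.2, 0.0 → max 7.6
Smallest max regret = 5.9 → CropE.

CropE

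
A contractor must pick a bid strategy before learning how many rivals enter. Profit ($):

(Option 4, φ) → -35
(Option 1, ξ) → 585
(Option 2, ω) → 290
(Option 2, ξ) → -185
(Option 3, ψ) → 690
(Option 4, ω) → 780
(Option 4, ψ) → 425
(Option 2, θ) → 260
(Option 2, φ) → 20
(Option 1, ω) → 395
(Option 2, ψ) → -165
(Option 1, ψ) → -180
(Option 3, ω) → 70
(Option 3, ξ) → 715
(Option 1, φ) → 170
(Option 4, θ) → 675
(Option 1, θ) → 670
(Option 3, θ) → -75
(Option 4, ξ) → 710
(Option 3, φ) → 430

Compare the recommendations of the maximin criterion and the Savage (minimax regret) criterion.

Row minima: Option 1=-180, Option 2=-185, Option 3=-75, Option 4=-35
Best worst-case = -35 → Option 4.
Column bests: θ=675, φ=430, ψ=690, ω=780, ξ=715.
Option 1 regrets: 5, 260, 870, 385, 130 → max 870
Option 2 regrets: 415, 410, 855, 490, 900 → max 900
Option 3 regrets: 750, 0, 0, 710, 0 → max 750
Option 4 regrets: 0, 465, 265, 0, 5 → max 465
Smallest max regret = 465 → Option 4.

maximin → Option 4; minimax regret → Option 4 (agree)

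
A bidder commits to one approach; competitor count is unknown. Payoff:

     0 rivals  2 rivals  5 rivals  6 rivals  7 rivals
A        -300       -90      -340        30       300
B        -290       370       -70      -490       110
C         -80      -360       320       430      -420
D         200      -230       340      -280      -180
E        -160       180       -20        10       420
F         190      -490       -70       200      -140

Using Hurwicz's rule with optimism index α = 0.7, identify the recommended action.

A: 0.7·300 + 0.3·(-340) = 108
B: 0.7·370 + 0.3·(-490) = 112
C: 0.7·430 + 0.3·(-420) = 175
D: 0.7·340 + 0.3·(-280) = 154
E: 0.7·420 + 0.3·(-160) = 246
F: 0.7·200 + 0.3·(-490) = -7
Highest Hurwicz score = 246 → E.

E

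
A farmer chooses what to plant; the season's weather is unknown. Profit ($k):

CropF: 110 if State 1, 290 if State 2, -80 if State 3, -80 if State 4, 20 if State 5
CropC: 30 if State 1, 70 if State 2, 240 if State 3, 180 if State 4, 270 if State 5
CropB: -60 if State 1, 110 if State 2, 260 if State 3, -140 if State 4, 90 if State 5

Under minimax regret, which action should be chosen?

CropC

Column bests: State 1=110, State 2=290, State 3=260, State 4=180, State 5=270.
CropF regrets: 0, 0, 340, 260, 250 → max 340
CropC regrets: 80, 220, 20, 0, 0 → max 220
CropB regrets: 170, 180, 0, 320, 180 → max 320
Smallest max regret = 220 → CropC.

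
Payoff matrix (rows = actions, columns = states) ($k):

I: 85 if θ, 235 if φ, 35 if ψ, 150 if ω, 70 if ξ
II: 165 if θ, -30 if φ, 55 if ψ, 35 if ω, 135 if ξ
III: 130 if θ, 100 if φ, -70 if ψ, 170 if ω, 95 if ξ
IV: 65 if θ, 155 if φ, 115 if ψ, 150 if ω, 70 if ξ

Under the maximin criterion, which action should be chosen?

IV

Row minima: I=35, II=-30, III=-70, IV=65
Best worst-case = 65 → IV.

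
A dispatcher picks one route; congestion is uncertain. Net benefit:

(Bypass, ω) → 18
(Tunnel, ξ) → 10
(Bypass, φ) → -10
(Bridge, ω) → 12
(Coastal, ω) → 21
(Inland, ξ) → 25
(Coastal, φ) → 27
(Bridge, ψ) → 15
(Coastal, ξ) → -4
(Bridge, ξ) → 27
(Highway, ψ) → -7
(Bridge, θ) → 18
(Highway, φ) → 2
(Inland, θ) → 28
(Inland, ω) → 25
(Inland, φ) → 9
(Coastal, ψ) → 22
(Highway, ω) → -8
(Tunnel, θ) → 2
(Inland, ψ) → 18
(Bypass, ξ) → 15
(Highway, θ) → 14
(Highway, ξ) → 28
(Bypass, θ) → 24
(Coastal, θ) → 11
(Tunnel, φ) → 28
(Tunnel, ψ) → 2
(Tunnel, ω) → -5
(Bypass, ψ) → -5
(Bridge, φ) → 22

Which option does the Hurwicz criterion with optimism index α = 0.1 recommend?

Bridge

Highway: 0.1·28 + 0.9·(-8) = -4.4
Bridge: 0.1·27 + 0.9·12 = 13.5
Inland: 0.1·28 + 0.9·9 = 10.9
Coastal: 0.1·27 + 0.9·(-4) = -0.9
Tunnel: 0.1·28 + 0.9·(-5) = -1.7
Bypass: 0.1·24 + 0.9·(-10) = -6.6
Highest Hurwicz score = 13.5 → Bridge.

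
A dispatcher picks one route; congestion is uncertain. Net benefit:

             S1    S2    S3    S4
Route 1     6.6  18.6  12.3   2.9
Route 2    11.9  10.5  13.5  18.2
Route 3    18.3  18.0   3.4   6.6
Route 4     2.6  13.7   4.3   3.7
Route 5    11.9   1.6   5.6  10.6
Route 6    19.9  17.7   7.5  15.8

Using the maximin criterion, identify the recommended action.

Route 2

Row minima: Route 1=2.9, Route 2=10.5, Route 3=3.4, Route 4=2.6, Route 5=1.6, Route 6=7.5
Best worst-case = 10.5 → Route 2.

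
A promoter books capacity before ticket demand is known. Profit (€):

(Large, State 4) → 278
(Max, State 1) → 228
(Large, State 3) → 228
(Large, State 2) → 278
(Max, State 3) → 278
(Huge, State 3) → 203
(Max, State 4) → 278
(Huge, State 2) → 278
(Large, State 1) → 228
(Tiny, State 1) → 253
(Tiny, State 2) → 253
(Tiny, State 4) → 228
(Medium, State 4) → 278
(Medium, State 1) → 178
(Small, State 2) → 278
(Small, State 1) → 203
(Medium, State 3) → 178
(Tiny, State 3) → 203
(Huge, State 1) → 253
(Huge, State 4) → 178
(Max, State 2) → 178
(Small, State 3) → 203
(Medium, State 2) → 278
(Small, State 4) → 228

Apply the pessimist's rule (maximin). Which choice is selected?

Row minima: Tiny=203, Small=203, Medium=178, Large=228, Huge=178, Max=178
Best worst-case = 228 → Large.

Large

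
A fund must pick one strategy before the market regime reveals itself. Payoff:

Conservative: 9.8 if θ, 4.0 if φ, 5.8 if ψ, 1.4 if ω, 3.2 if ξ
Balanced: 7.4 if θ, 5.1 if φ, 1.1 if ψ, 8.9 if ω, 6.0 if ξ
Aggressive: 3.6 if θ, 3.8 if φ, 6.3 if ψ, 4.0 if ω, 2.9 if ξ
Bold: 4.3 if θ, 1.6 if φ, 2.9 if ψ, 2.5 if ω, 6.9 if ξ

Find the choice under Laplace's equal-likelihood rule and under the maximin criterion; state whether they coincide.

Row averages: Conservative=4.84, Balanced=5.7, Aggressive=4.12, Bold=3.64
Highest average = 5.7 → Balanced.
Row minima: Conservative=1.4, Balanced=1.1, Aggressive=2.9, Bold=1.6
Best worst-case = 2.9 → Aggressive.

laplace → Balanced; maximin → Aggressive (disagree)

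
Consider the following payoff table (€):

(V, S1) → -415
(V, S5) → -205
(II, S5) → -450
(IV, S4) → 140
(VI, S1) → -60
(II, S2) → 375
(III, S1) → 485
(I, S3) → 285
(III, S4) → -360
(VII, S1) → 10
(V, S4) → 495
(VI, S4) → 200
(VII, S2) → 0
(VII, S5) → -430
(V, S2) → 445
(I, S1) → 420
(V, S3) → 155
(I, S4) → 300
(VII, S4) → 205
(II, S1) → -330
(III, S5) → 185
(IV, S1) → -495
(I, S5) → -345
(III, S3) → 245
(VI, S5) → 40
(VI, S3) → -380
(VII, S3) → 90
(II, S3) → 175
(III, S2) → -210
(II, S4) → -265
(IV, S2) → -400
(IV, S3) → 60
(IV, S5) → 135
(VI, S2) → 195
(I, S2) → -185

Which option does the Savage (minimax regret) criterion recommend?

Column bests: S1=485, S2=445, S3=285, S4=495, S5=185.
I regrets: 65, 630, 0, 195, 530 → max 630
II regrets: 815, 70, 110, 760, 635 → max 815
III regrets: 0, 655, 40, 855, 0 → max 855
IV regrets: 980, 845, 225, 355, 50 → max 980
V regrets: 900, 0, 130, 0, 390 → max 900
VI regrets: 545, 250, 665, 295, 145 → max 665
VII regrets: 475, 445, 195, 290, 615 → max 615
Smallest max regret = 615 → VII.

VII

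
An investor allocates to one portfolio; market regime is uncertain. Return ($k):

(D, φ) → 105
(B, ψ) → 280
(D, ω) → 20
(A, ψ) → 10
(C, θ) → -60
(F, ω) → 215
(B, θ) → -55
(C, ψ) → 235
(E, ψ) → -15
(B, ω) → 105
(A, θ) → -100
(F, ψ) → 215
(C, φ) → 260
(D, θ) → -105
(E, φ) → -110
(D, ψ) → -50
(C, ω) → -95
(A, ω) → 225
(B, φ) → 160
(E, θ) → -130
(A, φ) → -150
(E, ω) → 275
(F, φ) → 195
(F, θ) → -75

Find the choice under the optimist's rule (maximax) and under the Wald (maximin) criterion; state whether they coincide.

maximax → B; maximin → B (agree)

Row maxima: A=225, B=280, C=260, D=105, E=275, F=215
Best best-case = 280 → B.
Row minima: A=-150, B=-55, C=-95, D=-105, E=-130, F=-75
Best worst-case = -55 → B.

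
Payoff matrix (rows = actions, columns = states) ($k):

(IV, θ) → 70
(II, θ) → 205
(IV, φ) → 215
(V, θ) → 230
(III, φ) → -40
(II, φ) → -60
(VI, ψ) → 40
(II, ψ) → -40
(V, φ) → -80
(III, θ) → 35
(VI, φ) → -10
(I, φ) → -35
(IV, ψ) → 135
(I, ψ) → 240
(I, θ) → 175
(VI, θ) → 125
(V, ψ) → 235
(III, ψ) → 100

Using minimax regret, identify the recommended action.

IV

Column bests: θ=230, φ=215, ψ=240.
I regrets: 55, 250, 0 → max 250
II regrets: 25, 275, 280 → max 280
III regrets: 195, 255, 140 → max 255
IV regrets: 160, 0, 105 → max 160
V regrets: 0, 295, 5 → max 295
VI regrets: 105, 225, 200 → max 225
Smallest max regret = 160 → IV.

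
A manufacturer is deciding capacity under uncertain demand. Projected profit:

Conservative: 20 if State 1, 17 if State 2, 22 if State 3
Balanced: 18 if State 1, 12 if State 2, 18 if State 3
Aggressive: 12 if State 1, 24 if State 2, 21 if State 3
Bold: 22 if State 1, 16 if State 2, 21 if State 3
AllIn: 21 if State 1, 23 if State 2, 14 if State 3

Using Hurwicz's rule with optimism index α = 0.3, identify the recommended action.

Conservative

Conservative: 0.3·22 + 0.7·17 = 18.5
Balanced: 0.3·18 + 0.7·12 = 13.8
Aggressive: 0.3·24 + 0.7·12 = 15.6
Bold: 0.3·22 + 0.7·16 = 17.8
AllIn: 0.3·23 + 0.7·14 = 16.7
Highest Hurwicz score = 18.5 → Conservative.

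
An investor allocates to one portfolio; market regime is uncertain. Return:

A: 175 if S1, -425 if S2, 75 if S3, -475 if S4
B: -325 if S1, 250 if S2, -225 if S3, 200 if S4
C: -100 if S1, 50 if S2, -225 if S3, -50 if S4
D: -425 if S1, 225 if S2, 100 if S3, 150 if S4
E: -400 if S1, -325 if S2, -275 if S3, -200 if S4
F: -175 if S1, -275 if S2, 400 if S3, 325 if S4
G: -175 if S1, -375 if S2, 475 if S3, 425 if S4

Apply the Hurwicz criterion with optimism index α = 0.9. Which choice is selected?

A: 0.9·175 + 0.1·(-475) = 110
B: 0.9·250 + 0.1·(-325) = 192.5
C: 0.9·50 + 0.1·(-225) = 22.5
D: 0.9·225 + 0.1·(-425) = 160
E: 0.9·(-200) + 0.1·(-400) = -220
F: 0.9·400 + 0.1·(-275) = 332.5
G: 0.9·475 + 0.1·(-375) = 390
Highest Hurwicz score = 390 → G.

G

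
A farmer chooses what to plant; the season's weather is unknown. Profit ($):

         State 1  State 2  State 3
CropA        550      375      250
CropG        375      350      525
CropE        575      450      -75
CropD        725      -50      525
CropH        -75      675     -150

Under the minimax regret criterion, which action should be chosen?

Column bests: State 1=725, State 2=675, State 3=525.
CropA regrets: 175, 300, 275 → max 300
CropG regrets: 350, 325, 0 → max 350
CropE regrets: 150, 225, 600 → max 600
CropD regrets: 0, 725, 0 → max 725
CropH regrets: 800, 0, 675 → max 800
Smallest max regret = 300 → CropA.

CropA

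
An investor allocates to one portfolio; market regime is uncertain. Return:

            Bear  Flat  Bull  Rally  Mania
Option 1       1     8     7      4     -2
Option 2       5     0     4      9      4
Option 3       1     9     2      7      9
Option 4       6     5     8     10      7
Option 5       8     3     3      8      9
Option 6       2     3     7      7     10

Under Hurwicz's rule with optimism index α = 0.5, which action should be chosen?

Option 1: 0.5·8 + 0.5·(-2) = 3
Option 2: 0.5·9 + 0.5·0 = 4.5
Option 3: 0.5·9 + 0.5·1 = 5
Option 4: 0.5·10 + 0.5·5 = 7.5
Option 5: 0.5·9 + 0.5·3 = 6
Option 6: 0.5·10 + 0.5·2 = 6
Highest Hurwicz score = 7.5 → Option 4.

Option 4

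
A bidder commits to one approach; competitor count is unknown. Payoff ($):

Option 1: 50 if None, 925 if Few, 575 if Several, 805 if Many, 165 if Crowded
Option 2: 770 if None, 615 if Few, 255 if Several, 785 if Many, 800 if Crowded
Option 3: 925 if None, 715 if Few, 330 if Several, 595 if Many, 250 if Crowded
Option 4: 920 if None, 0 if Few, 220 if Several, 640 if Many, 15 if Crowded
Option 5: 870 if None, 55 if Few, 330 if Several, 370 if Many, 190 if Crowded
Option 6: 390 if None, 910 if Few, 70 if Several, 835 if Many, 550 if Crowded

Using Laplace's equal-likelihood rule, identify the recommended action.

Row averages: Option 1=504, Option 2=645, Option 3=563, Option 4=359, Option 5=363, Option 6=551
Highest average = 645 → Option 2.

Option 2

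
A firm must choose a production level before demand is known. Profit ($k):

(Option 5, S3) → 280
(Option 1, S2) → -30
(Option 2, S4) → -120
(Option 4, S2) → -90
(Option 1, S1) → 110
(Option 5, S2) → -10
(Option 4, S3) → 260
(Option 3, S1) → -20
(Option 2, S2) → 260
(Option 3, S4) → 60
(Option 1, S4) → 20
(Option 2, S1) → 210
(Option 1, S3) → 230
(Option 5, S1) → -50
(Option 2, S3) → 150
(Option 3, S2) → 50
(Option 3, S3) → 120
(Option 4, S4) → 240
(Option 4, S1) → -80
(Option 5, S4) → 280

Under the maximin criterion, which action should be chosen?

Option 3

Row minima: Option 1=-30, Option 2=-120, Option 3=-20, Option 4=-90, Option 5=-50
Best worst-case = -20 → Option 3.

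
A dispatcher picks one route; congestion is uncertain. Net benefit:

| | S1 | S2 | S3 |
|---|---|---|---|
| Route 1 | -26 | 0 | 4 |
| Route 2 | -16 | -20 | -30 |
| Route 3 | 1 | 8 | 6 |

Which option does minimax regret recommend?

Column bests: S1=1, S2=8, S3=6.
Route 1 regrets: 27, 8, 2 → max 27
Route 2 regrets: 17, 28, 36 → max 36
Route 3 regrets: 0, 0, 0 → max 0
Smallest max regret = 0 → Route 3.

Route 3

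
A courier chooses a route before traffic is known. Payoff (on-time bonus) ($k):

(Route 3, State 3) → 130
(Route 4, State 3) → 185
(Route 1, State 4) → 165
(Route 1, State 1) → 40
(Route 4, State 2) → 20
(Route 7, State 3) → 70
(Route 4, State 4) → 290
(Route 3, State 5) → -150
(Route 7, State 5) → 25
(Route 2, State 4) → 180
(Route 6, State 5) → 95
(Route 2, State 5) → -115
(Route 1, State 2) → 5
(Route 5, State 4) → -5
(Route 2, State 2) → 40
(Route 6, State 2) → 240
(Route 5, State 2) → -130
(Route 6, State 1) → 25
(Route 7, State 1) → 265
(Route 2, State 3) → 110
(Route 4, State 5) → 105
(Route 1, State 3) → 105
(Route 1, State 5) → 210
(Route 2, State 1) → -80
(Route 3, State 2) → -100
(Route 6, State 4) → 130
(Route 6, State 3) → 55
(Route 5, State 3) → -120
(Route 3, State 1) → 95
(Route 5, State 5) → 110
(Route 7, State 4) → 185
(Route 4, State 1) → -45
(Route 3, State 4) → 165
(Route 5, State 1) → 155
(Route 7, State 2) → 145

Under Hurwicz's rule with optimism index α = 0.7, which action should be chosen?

Route 1: 0.7·210 + 0.3·5 = 148.5
Route 2: 0.7·180 + 0.3·(-115) = 91.5
Route 3: 0.7·165 + 0.3·(-150) = 70.5
Route 4: 0.7·290 + 0.3·(-45) = 189.5
Route 5: 0.7·155 + 0.3·(-130) = 69.5
Route 6: 0.7·240 + 0.3·25 = 175.5
Route 7: 0.7·265 + 0.3·25 = 193
Highest Hurwicz score = 193 → Route 7.

Route 7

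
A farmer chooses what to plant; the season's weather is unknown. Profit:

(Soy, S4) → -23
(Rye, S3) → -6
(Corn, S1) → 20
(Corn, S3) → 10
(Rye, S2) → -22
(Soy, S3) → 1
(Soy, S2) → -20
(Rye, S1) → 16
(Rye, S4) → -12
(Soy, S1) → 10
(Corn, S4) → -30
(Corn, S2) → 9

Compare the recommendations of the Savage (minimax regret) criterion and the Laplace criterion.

minimax regret → Corn; laplace → Corn (agree)

Column bests: S1=20, S2=9, S3=10, S4=-12.
Rye regrets: 4, 31, 16, 0 → max 31
Soy regrets: 10, 29, 9, 11 → max 29
Corn regrets: 0, 0, 0, 18 → max 18
Smallest max regret = 18 → Corn.
Row averages: Rye=-6, Soy=-8, Corn=2.25
Highest average = 2.25 → Corn.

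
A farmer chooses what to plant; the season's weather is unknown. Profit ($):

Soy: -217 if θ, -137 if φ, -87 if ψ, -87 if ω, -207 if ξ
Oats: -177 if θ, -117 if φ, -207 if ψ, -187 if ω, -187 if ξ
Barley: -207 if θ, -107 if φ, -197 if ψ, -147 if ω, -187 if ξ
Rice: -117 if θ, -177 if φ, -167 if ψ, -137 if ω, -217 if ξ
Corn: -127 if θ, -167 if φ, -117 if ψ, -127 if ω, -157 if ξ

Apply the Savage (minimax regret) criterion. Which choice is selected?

Corn

Column bests: θ=-117, φ=-107, ψ=-87, ω=-87, ξ=-157.
Soy regrets: 100, 30, 0, 0, 50 → max 100
Oats regrets: 60, 10, 120, 100, 30 → max 120
Barley regrets: 90, 0, 110, 60, 30 → max 110
Rice regrets: 0, 70, 80, 50, 60 → max 80
Corn regrets: 10, 60, 30, 40, 0 → max 60
Smallest max regret = 60 → Corn.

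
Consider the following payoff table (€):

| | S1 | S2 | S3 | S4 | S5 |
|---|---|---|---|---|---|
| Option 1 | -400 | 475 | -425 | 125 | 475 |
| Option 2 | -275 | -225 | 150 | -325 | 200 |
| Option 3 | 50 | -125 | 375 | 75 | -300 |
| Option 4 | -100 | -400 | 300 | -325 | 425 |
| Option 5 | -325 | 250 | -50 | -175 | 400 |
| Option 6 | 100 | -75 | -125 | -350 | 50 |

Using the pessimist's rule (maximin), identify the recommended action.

Row minima: Option 1=-425, Option 2=-325, Option 3=-300, Option 4=-400, Option 5=-325, Option 6=-350
Best worst-case = -300 → Option 3.

Option 3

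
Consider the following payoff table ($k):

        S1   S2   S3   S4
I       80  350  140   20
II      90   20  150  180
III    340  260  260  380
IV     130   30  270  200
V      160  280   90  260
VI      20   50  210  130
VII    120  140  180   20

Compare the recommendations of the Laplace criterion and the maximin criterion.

laplace → III; maximin → III (agree)

Row averages: I=147.5, II=110, III=310, IV=157.5, V=197.5, VI=102.5, VII=115
Highest average = 310 → III.
Row minima: I=20, II=20, III=260, IV=30, V=90, VI=20, VII=20
Best worst-case = 260 → III.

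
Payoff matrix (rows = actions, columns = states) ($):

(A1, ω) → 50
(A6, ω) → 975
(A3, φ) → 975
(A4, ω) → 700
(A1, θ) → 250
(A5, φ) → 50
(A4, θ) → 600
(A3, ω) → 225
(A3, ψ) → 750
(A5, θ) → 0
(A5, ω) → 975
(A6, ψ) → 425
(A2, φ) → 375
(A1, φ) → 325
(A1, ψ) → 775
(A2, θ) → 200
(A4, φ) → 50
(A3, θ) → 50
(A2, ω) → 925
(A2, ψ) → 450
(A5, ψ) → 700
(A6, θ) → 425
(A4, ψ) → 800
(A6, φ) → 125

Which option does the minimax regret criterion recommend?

A2

Column bests: θ=600, φ=975, ψ=800, ω=975.
A1 regrets: 350, 650, 25, 925 → max 925
A2 regrets: 400, 600, 350, 50 → max 600
A3 regrets: 550, 0, 50, 750 → max 750
A4 regrets: 0, 925, 0, 275 → max 925
A5 regrets: 600, 925, 100, 0 → max 925
A6 regrets: 175, 850, 375, 0 → max 850
Smallest max regret = 600 → A2.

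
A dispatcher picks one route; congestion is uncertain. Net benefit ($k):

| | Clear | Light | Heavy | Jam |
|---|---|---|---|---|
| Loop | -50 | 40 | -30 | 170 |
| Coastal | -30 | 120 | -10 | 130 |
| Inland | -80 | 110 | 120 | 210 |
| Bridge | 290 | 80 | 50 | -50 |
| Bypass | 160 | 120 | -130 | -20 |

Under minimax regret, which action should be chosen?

Bypass

Column bests: Clear=290, Light=120, Heavy=120, Jam=210.
Loop regrets: 340, 80, 150, 40 → max 340
Coastal regrets: 320, 0, 130, 80 → max 320
Inland regrets: 370, 10, 0, 0 → max 370
Bridge regrets: 0, 40, 70, 260 → max 260
Bypass regrets: 130, 0, 250, 230 → max 250
Smallest max regret = 250 → Bypass.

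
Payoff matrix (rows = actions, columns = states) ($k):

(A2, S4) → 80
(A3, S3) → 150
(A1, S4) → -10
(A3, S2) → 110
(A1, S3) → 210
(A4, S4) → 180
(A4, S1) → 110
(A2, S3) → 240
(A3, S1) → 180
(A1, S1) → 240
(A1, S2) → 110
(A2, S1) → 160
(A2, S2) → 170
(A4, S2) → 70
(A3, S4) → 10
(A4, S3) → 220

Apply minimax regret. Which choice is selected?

A2

Column bests: S1=240, S2=170, S3=240, S4=180.
A1 regrets: 0, 60, 30, 190 → max 190
A2 regrets: 80, 0, 0, 100 → max 100
A3 regrets: 60, 60, 90, 170 → max 170
A4 regrets: 130, 100, 20, 0 → max 130
Smallest max regret = 100 → A2.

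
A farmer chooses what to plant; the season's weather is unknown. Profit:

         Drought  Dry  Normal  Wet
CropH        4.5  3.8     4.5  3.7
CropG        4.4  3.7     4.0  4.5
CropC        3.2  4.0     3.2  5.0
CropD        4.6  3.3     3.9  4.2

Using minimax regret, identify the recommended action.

Column bests: Drought=4.6, Dry=4.0, Normal=4.5, Wet=5.0.
CropH regrets: 0.1, 0.2, 0.0, 1.3 → max 1.3
CropG regrets: 0.2, 0.3, 0.5, 0.5 → max 0.5
CropC regrets: 1.4, 0.0, 1.3, 0.0 → max 1.4
CropD regrets: 0.0, 0.7, 0.6, 0.8 → max 0.8
Smallest max regret = 0.5 → CropG.

CropG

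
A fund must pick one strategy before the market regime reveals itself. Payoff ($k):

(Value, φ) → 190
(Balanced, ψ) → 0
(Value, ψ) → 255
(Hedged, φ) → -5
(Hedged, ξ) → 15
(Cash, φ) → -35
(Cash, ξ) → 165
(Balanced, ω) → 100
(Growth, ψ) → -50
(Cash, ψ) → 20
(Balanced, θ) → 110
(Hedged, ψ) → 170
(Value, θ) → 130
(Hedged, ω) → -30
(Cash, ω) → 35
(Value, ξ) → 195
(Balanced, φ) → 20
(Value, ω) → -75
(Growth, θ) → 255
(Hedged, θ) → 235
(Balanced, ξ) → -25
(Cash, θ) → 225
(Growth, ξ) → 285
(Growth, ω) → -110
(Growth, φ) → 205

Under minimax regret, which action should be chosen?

Column bests: θ=255, φ=205, ψ=255, ω=100, ξ=285.
Hedged regrets: 20, 210, 85, 130, 270 → max 270
Value regrets: 125, 15, 0, 175, 90 → max 175
Growth regrets: 0, 0, 305, 210, 0 → max 305
Balanced regrets: 145, 185, 255, 0, 310 → max 310
Cash regrets: 30, 240, 235, 65, 120 → max 240
Smallest max regret = 175 → Value.

Value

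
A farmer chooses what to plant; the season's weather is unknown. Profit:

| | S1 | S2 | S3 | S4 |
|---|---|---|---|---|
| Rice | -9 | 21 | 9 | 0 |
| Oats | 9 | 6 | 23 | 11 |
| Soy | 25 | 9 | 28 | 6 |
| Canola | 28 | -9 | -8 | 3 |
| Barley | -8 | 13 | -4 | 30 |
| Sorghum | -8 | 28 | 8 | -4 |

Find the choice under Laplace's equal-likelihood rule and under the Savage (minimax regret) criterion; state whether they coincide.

Row averages: Rice=5.25, Oats=12.25, Soy=17, Canola=3.5, Barley=7.75, Sorghum=6
Highest average = 17 → Soy.
Column bests: S1=28, S2=28, S3=28, S4=30.
Rice regrets: 37, 7, 19, 30 → max 37
Oats regrets: 19, 22, 5, 19 → max 22
Soy regrets: 3, 19, 0, 24 → max 24
Canola regrets: 0, 37, 36, 27 → max 37
Barley regrets: 36, 15, 32, 0 → max 36
Sorghum regrets: 36, 0, 20, 34 → max 36
Smallest max regret = 22 → Oats.

laplace → Soy; minimax regret → Oats (disagree)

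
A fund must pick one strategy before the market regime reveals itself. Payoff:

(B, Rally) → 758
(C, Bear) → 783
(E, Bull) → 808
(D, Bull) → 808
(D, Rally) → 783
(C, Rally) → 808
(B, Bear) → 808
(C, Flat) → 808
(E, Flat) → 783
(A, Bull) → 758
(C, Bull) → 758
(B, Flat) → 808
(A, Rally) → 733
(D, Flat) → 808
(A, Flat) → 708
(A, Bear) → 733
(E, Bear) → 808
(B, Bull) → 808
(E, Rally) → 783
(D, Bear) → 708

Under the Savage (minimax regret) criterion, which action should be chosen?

E

Column bests: Bear=808, Flat=808, Bull=808, Rally=808.
A regrets: 75, 100, 50, 75 → max 100
B regrets: 0, 0, 0, 50 → max 50
C regrets: 25, 0, 50, 0 → max 50
D regrets: 100, 0, 0, 25 → max 100
E regrets: 0, 25, 0, 25 → max 25
Smallest max regret = 25 → E.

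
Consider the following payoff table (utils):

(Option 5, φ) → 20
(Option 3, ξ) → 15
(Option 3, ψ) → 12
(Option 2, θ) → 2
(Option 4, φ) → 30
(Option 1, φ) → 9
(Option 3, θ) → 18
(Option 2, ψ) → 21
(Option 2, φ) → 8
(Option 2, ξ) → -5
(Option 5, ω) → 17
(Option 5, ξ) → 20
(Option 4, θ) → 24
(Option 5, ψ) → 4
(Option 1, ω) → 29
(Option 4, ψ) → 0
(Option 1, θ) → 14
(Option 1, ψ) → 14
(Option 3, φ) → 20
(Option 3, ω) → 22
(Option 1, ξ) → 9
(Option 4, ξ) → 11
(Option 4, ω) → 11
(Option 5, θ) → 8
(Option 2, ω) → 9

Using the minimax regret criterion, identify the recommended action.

Column bests: θ=24, φ=30, ψ=21, ω=29, ξ=20.
Option 1 regrets: 10, 21, 7, 0, 11 → max 21
Option 2 regrets: 22, 22, 0, 20, 25 → max 25
Option 3 regrets: 6, 10, 9, 7, 5 → max 10
Option 4 regrets: 0, 0, 21, 18, 9 → max 21
Option 5 regrets: 16, 10, 17, 12, 0 → max 17
Smallest max regret = 10 → Option 3.

Option 3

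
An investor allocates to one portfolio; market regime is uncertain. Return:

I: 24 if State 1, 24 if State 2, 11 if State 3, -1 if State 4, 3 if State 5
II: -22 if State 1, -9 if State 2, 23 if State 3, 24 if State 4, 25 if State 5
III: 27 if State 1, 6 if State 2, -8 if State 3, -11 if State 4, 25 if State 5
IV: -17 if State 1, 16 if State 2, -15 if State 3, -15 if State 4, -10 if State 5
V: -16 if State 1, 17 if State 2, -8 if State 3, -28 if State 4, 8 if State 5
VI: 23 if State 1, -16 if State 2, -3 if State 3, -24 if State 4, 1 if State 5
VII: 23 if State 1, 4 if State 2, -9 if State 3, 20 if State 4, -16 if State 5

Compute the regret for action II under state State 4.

Best payoff under State 4 is 24.
Regret = 24 − 24 = 0.

0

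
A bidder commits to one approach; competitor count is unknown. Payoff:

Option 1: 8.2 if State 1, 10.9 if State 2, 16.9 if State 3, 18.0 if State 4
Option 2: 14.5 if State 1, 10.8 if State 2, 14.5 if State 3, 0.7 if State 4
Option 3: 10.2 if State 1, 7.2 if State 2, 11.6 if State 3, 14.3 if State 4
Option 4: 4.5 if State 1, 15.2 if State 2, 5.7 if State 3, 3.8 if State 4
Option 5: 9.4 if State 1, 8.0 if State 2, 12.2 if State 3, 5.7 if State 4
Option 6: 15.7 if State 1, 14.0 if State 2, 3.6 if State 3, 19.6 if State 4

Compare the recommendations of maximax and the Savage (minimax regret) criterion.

Row maxima: Option 1=18.0, Option 2=14.5, Option 3=14.3, Option 4=15.2, Option 5=12.2, Option 6=19.6
Best best-case = 19.6 → Option 6.
Column bests: State 1=15.7, State 2=15.2, State 3=16.9, State 4=19.6.
Option 1 regrets: 7.5, 4.3, 0.0, 1.6 → max 7.5
Option 2 regrets: 1.2, 4.4, 2.4, 18.9 → max 18.9
Option 3 regrets: 5.5, 8.0, 5.3, 5.3 → max 8.0
Option 4 regrets: 11.2, 0.0, 11.2, 15.8 → max 15.8
Option 5 regrets: 6.3, 7.2, 4.7, 13.9 → max 13.9
Option 6 regrets: 0.0, 1.2, 13.3, 0.0 → max 13.3
Smallest max regret = 7.5 → Option 1.

maximax → Option 6; minimax regret → Option 1 (disagree)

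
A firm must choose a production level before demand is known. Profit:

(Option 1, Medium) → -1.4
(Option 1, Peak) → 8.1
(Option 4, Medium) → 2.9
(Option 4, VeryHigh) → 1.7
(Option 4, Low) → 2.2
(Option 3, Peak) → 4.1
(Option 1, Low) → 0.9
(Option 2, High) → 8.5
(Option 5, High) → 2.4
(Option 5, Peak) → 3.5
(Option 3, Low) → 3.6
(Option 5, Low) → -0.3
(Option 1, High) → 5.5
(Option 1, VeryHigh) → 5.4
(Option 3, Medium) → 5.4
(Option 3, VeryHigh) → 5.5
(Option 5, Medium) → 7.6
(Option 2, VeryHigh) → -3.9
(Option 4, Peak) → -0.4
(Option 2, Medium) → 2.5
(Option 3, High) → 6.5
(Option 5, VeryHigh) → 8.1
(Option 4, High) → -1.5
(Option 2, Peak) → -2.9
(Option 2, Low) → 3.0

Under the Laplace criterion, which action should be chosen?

Option 3

Row averages: Option 1=3.7, Option 2=1.44, Option 3=5.02, Option 4=0.98, Option 5=4.26
Highest average = 5.02 → Option 3.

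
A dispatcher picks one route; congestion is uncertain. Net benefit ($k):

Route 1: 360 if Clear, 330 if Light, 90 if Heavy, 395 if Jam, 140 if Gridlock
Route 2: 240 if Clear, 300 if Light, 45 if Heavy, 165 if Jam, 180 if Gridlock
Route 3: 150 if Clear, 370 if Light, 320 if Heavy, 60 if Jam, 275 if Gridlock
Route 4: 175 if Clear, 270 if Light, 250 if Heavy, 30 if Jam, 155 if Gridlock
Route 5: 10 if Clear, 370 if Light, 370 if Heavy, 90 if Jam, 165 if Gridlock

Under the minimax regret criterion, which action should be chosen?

Column bests: Clear=360, Light=370, Heavy=370, Jam=395, Gridlock=275.
Route 1 regrets: 0, 40, 280, 0, 135 → max 280
Route 2 regrets: 120, 70, 325, 230, 95 → max 325
Route 3 regrets: 210, 0, 50, 335, 0 → max 335
Route 4 regrets: 185, 100, 120, 365, 120 → max 365
Route 5 regrets: 350, 0, 0, 305, 110 → max 350
Smallest max regret = 280 → Route 1.

Route 1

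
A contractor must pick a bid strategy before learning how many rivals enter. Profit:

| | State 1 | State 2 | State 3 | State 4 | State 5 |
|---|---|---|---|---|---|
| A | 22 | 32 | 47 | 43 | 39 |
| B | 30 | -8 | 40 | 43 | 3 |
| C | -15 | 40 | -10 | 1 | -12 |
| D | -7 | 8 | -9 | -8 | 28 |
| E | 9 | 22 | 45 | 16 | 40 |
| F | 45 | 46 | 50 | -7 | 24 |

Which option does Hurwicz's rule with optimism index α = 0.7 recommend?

A: 0.7·47 + 0.3·22 = 39.5
B: 0.7·43 + 0.3·(-8) = 27.7
C: 0.7·40 + 0.3·(-15) = 23.5
D: 0.7·28 + 0.3·(-9) = 16.9
E: 0.7·45 + 0.3·9 = 34.2
F: 0.7·50 + 0.3·(-7) = 32.9
Highest Hurwicz score = 39.5 → A.

A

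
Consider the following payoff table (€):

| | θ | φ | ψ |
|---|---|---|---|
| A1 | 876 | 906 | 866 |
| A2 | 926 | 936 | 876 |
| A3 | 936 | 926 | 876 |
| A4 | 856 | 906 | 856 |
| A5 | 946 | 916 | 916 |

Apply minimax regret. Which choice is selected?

A5

Column bests: θ=946, φ=936, ψ=916.
A1 regrets: 70, 30, 50 → max 70
A2 regrets: 20, 0, 40 → max 40
A3 regrets: 10, 10, 40 → max 40
A4 regrets: 90, 30, 60 → max 90
A5 regrets: 0, 20, 0 → max 20
Smallest max regret = 20 → A5.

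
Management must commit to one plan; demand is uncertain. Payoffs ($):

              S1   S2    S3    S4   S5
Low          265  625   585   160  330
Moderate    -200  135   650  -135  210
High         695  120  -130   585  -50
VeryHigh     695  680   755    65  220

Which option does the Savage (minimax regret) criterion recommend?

Column bests: S1=695, S2=680, S3=755, S4=585, S5=330.
Low regrets: 430, 55, 170, 425, 0 → max 430
Moderate regrets: 895, 545, 105, 720, 120 → max 895
High regrets: 0, 560, 885, 0, 380 → max 885
VeryHigh regrets: 0, 0, 0, 520, 110 → max 520
Smallest max regret = 430 → Low.

Low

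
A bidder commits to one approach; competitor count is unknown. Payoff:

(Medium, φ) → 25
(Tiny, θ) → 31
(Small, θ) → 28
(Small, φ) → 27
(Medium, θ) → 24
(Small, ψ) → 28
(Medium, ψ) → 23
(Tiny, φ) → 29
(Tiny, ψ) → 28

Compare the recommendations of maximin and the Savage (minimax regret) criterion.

maximin → Tiny; minimax regret → Tiny (agree)

Row minima: Tiny=28, Small=27, Medium=23
Best worst-case = 28 → Tiny.
Column bests: θ=31, φ=29, ψ=28.
Tiny regrets: 0, 0, 0 → max 0
Small regrets: 3, 2, 0 → max 3
Medium regrets: 7, 4, 5 → max 7
Smallest max regret = 0 → Tiny.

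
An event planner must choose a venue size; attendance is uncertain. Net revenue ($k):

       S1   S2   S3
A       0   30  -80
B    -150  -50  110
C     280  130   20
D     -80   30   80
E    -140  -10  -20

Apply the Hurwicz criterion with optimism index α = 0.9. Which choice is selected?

C

A: 0.9·30 + 0.1·(-80) = 19
B: 0.9·110 + 0.1·(-150) = 84
C: 0.9·280 + 0.1·20 = 254
D: 0.9·80 + 0.1·(-80) = 64
E: 0.9·(-10) + 0.1·(-140) = -23
Highest Hurwicz score = 254 → C.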